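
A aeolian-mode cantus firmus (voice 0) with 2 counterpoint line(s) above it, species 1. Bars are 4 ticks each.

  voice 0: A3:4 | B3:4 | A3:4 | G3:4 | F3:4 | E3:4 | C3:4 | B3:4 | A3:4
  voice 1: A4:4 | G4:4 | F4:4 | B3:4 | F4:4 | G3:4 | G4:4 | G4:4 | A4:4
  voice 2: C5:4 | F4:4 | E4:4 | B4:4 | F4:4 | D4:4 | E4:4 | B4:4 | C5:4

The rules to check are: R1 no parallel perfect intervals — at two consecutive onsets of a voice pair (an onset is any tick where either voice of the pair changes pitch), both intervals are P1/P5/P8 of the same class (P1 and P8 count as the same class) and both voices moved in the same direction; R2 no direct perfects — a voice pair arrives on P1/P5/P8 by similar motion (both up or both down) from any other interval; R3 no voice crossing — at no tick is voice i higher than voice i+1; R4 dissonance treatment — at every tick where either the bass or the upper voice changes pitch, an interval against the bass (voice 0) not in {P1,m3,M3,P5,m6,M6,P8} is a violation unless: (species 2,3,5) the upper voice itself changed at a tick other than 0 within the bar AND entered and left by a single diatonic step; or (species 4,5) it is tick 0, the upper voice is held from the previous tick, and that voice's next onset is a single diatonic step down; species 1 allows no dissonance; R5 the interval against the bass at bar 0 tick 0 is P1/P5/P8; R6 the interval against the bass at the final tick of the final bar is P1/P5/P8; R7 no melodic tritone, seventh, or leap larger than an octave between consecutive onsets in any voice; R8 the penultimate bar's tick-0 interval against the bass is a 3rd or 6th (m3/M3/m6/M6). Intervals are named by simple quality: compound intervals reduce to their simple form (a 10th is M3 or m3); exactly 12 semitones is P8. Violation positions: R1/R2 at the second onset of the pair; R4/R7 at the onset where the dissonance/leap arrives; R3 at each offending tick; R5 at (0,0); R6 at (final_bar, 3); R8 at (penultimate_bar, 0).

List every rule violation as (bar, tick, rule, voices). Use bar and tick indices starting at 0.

(0, 0, R5, (0, 2))
(1, 0, R3, (1, 2))
(1, 0, R4, (0, 2))
(1, 1, R3, (1, 2))
(1, 2, R3, (1, 2))
(1, 3, R3, (1, 2))
(2, 0, R2, (0, 2))
(2, 0, R3, (1, 2))
(2, 1, R3, (1, 2))
(2, 2, R3, (1, 2))
(2, 3, R3, (1, 2))
(3, 0, R7, (1,))
(4, 0, R2, (0, 2))
(4, 0, R7, (1,))
(4, 0, R7, (2,))
(5, 0, R2, (1, 2))
(5, 0, R4, (0, 2))
(5, 0, R7, (1,))
(6, 0, R3, (1, 2))
(6, 1, R3, (1, 2))
(6, 2, R3, (1, 2))
(6, 3, R3, (1, 2))
(7, 0, R2, (0, 2))
(7, 0, R7, (0,))
(7, 0, R8, (0, 2))
(8, 3, R6, (0, 2))

bar 0: v0=A3 v1=A4 v2=C5 downbeat m3
bar 1: v0=B3 v1=G4 v2=F4 downbeat TT
bar 2: v0=A3 v1=F4 v2=E4 downbeat P5
bar 3: v0=G3 v1=B3 v2=B4 downbeat M3
bar 4: v0=F3 v1=F4 v2=F4 downbeat P8
bar 5: v0=E3 v1=G3 v2=D4 downbeat m7
bar 6: v0=C3 v1=G4 v2=E4 downbeat M3
bar 7: v0=B3 v1=G4 v2=B4 downbeat P8
bar 8: v0=A3 v1=A4 v2=C5 downbeat m3
  -> R5 @ bar 0 tick 0 v(0, 2): opens on m3
  -> R3 @ bar 1 tick 0 v(1, 2): G4 above F4
  -> R4 @ bar 1 tick 0 v(0, 2): B3/F4 TT untreated
  -> R3 @ bar 1 tick 1 v(1, 2): G4 above F4
  -> R3 @ bar 1 tick 2 v(1, 2): G4 above F4
  -> R3 @ bar 1 tick 3 v(1, 2): G4 above F4
  -> R2 @ bar 2 tick 0 v(0, 2): B3/F4 TT -> A3/E4 P5 similar
  -> R3 @ bar 2 tick 0 v(1, 2): F4 above E4
  -> R3 @ bar 2 tick 1 v(1, 2): F4 above E4
  -> R3 @ bar 2 tick 2 v(1, 2): F4 above E4
  -> R3 @ bar 2 tick 3 v(1, 2): F4 above E4
  -> R7 @ bar 3 tick 0 v(1,): F4->B3 leap 6st
  -> R2 @ bar 4 tick 0 v(0, 2): G3/B4 M3 -> F3/F4 P8 similar
  -> R7 @ bar 4 tick 0 v(1,): B3->F4 leap 6st
  -> R7 @ bar 4 tick 0 v(2,): B4->F4 leap 6st
  -> R2 @ bar 5 tick 0 v(1, 2): F4/F4 P1 -> G3/D4 P5 similar
  -> R4 @ bar 5 tick 0 v(0, 2): E3/D4 m7 untreated
  -> R7 @ bar 5 tick 0 v(1,): F4->G3 leap 10st
  -> R3 @ bar 6 tick 0 v(1, 2): G4 above E4
  -> R3 @ bar 6 tick 1 v(1, 2): G4 above E4
  -> R3 @ bar 6 tick 2 v(1, 2): G4 above E4
  -> R3 @ bar 6 tick 3 v(1, 2): G4 above E4
  -> R2 @ bar 7 tick 0 v(0, 2): C3/E4 M3 -> B3/B4 P8 similar
  -> R7 @ bar 7 tick 0 v(0,): C3->B3 leap 11st
  -> R8 @ bar 7 tick 0 v(0, 2): penult P8 not 3rd/6th
  -> R6 @ bar 8 tick 3 v(0, 2): closes on m3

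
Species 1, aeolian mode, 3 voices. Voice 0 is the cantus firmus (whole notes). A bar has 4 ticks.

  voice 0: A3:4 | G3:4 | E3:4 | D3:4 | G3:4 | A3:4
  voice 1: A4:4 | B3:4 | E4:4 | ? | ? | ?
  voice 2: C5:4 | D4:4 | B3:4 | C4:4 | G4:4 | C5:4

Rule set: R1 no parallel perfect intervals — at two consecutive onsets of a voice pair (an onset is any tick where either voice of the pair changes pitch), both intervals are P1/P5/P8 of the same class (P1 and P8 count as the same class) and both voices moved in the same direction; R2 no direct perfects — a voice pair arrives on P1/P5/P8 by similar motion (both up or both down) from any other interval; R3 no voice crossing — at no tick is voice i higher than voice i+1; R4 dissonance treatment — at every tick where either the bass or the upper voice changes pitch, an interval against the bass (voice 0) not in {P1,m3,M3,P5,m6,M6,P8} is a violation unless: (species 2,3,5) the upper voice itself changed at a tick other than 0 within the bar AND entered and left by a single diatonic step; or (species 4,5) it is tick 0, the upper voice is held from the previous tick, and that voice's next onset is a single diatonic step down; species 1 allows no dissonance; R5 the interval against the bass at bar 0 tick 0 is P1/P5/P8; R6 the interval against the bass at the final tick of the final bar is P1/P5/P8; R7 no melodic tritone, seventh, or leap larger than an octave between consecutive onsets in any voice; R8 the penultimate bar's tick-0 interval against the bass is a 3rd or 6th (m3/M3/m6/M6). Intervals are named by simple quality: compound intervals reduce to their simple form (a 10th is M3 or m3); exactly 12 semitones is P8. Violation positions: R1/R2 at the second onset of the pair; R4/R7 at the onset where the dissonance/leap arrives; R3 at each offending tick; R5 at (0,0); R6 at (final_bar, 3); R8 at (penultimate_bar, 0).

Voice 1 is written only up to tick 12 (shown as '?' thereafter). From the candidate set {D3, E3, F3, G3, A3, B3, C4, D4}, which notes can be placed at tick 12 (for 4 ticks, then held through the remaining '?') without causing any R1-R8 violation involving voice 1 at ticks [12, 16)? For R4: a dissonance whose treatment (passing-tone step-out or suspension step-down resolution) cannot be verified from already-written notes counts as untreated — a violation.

{B3}

D3: violates R1,R7
E3: violates R4
F3: violates R7
G3: violates R4
A3: violates R2
B3: legal
C4: violates R4
D4: violates R1,R3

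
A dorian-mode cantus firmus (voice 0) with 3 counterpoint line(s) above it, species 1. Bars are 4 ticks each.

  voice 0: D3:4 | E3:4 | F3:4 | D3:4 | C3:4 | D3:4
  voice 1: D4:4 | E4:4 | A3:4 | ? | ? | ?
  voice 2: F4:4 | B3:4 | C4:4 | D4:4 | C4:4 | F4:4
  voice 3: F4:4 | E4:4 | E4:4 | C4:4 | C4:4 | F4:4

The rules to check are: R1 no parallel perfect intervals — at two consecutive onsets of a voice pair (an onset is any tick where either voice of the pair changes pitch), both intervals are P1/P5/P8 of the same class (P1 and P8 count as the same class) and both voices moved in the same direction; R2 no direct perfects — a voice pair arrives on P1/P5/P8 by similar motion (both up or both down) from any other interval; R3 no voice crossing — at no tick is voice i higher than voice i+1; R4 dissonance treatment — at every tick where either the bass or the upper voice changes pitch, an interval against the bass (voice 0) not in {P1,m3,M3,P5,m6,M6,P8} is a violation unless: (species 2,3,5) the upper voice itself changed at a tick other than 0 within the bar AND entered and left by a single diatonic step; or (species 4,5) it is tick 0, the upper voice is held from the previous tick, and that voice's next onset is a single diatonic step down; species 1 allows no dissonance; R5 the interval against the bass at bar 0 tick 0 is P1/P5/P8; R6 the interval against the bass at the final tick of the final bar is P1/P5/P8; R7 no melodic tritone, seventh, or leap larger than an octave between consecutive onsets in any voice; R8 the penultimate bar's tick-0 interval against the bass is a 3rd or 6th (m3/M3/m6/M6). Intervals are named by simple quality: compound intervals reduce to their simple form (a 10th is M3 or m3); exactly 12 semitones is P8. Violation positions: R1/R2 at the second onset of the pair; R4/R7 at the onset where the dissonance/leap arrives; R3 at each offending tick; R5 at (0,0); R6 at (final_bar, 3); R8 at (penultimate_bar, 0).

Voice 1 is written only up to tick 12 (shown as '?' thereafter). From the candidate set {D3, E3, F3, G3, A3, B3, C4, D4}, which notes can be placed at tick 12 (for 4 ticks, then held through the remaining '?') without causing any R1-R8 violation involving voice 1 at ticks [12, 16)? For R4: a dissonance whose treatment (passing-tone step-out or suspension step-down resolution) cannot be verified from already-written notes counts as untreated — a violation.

{A3, B3}

D3: violates R2
E3: violates R4
F3: violates R1
G3: violates R4
A3: legal
B3: legal
C4: violates R4
D4: violates R2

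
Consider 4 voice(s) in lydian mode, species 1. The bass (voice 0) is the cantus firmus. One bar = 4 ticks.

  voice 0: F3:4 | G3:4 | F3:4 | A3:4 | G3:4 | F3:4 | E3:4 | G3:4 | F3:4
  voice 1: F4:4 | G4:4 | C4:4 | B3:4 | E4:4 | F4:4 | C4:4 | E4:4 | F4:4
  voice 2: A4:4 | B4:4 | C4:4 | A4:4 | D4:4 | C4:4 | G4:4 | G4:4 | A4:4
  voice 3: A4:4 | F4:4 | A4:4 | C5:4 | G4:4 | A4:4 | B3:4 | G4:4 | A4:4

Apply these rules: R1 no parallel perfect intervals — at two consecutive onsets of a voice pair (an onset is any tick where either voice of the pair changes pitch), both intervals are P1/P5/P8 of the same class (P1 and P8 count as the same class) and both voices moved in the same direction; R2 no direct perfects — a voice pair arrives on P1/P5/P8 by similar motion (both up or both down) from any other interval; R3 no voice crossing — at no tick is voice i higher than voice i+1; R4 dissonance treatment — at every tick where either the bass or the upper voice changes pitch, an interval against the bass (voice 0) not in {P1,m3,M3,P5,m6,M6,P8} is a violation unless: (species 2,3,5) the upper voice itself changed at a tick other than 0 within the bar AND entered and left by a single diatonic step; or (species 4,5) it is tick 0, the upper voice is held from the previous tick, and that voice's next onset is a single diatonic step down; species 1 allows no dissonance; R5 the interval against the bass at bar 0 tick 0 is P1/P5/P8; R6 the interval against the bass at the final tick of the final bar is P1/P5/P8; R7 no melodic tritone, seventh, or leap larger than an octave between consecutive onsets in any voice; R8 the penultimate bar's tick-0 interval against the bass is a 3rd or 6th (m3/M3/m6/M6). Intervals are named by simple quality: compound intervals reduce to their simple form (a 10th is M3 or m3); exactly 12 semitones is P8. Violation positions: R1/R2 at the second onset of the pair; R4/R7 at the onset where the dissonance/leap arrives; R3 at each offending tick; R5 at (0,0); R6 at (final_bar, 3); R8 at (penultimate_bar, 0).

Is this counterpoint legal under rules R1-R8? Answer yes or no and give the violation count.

bar 0: v0=F3 v1=F4 v2=A4 v3=A4 (M3)
bar 1: v0=G3 v1=G4 v2=B4 v3=F4 (m7)
bar 2: v0=F3 v1=C4 v2=C4 v3=A4 (M3)
bar 3: v0=A3 v1=B3 v2=A4 v3=C5 (m3)
bar 4: v0=G3 v1=E4 v2=D4 v3=G4 (P8)
bar 5: v0=F3 v1=F4 v2=C4 v3=A4 (M3)
bar 6: v0=E3 v1=C4 v2=G4 v3=B3 (P5)
bar 7: v0=G3 v1=E4 v2=G4 v3=G4 (P8)
bar 8: v0=F3 v1=F4 v2=A4 v3=A4 (M3)
  R5 @ bar0.0: opens on M3
  R5 @ bar0.0: opens on M3
  R1 @ bar1.0: F3/F4 P8 -> G3/G4 P8 similar
  R3 @ bar1.0: B4 above F4
  R4 @ bar1.0: G3/F4 m7 untreated
  R3 @ bar1.1: B4 above F4
  R3 @ bar1.2: B4 above F4
  R3 @ bar1.3: B4 above F4
  R2 @ bar2.0: G3/G4 P8 -> F3/C4 P5 similar
  R2 @ bar2.0: G3/B4 M3 -> F3/C4 P5 similar
  R2 @ bar2.0: G4/B4 M3 -> C4/C4 P1 similar
  R7 @ bar2.0: B4->C4 leap 11st
  R2 @ bar3.0: F3/C4 P5 -> A3/A4 P8 similar
  R4 @ bar3.0: A3/B3 M2 untreated
  R2 @ bar4.0: A3/A4 P8 -> G3/D4 P5 similar
  R2 @ bar4.0: A3/C5 m3 -> G3/G4 P8 similar
  R3 @ bar4.0: E4 above D4
  R3 @ bar4.1: E4 above D4
  R3 @ bar4.2: E4 above D4
  R3 @ bar4.3: E4 above D4
  R1 @ bar5.0: G3/D4 P5 -> F3/C4 P5 similar
  R3 @ bar5.0: F4 above C4
  R3 @ bar5.1: F4 above C4
  R3 @ bar5.2: F4 above C4
  R3 @ bar5.3: F4 above C4
  R2 @ bar6.0: F3/A4 M3 -> E3/B3 P5 similar
  R3 @ bar6.0: G4 above B3
  R7 @ bar6.0: A4->B3 leap 10st
  R3 @ bar6.1: G4 above B3
  R3 @ bar6.2: G4 above B3
  R3 @ bar6.3: G4 above B3
  R2 @ bar7.0: E3/B3 P5 -> G3/G4 P8 similar
  R8 @ bar7.0: penult P8 not 3rd/6th
  R8 @ bar7.0: penult P8 not 3rd/6th
  R1 @ bar8.0: G4/G4 P1 -> A4/A4 P1 similar
  R6 @ bar8.3: closes on M3
  R6 @ bar8.3: closes on M3

No (37 violations)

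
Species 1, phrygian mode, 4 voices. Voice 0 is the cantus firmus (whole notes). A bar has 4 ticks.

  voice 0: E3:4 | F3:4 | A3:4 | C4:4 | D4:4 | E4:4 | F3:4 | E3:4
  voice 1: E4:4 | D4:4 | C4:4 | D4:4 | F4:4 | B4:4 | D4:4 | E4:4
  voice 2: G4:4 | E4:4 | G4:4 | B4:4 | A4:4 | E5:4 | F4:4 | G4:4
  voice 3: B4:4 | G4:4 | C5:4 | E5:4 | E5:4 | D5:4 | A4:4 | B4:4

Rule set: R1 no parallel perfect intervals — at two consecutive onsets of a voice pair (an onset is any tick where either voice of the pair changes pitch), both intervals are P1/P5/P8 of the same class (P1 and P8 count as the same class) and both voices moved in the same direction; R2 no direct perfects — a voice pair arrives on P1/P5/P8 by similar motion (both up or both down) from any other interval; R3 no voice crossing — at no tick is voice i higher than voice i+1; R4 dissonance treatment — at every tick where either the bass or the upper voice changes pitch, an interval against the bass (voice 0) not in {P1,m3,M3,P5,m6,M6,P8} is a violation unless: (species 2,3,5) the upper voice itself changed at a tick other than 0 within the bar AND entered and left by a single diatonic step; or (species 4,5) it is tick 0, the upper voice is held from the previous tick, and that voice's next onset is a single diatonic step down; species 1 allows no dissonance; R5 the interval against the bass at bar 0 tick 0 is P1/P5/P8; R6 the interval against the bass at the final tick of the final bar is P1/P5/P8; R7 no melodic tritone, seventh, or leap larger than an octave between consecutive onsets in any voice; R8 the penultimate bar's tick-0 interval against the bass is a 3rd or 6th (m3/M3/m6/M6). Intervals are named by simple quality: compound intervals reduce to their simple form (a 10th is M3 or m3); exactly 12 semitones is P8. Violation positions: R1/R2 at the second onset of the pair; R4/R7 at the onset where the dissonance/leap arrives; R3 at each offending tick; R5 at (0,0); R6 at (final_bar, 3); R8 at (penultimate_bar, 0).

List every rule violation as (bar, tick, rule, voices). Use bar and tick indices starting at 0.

bar 0: v0=E3 v1=E4 v2=G4 v3=B4 downbeat P5
bar 1: v0=F3 v1=D4 v2=E4 v3=G4 downbeat M2
bar 2: v0=A3 v1=C4 v2=G4 v3=C5 downbeat m3
bar 3: v0=C4 v1=D4 v2=B4 v3=E5 downbeat M3
bar 4: v0=D4 v1=F4 v2=A4 v3=E5 downbeat M2
bar 5: v0=E4 v1=B4 v2=E5 v3=D5 downbeat m7
bar 6: v0=F3 v1=D4 v2=F4 v3=A4 downbeat M3
bar 7: v0=E3 v1=E4 v2=G4 v3=B4 downbeat P5
  -> R5 @ bar 0 tick 0 v(0, 2): opens on m3
  -> R4 @ bar 1 tick 0 v(0, 2): F3/E4 M7 untreated
  -> R4 @ bar 1 tick 0 v(0, 3): F3/G4 M2 untreated
  -> R4 @ bar 2 tick 0 v(0, 2): A3/G4 m7 untreated
  -> R4 @ bar 3 tick 0 v(0, 1): C4/D4 M2 untreated
  -> R4 @ bar 3 tick 0 v(0, 2): C4/B4 M7 untreated
  -> R4 @ bar 4 tick 0 v(0, 3): D4/E5 M2 untreated
  -> R2 @ bar 5 tick 0 v(0, 1): D4/F4 m3 -> E4/B4 P5 similar
  -> R2 @ bar 5 tick 0 v(0, 2): D4/A4 P5 -> E4/E5 P8 similar
  -> R3 @ bar 5 tick 0 v(2, 3): E5 above D5
  -> R4 @ bar 5 tick 0 v(0, 3): E4/D5 m7 untreated
  -> R7 @ bar 5 tick 0 v(1,): F4->B4 leap 6st
  -> R3 @ bar 5 tick 1 v(2, 3): E5 above D5
  -> R3 @ bar 5 tick 2 v(2, 3): E5 above D5
  -> R3 @ bar 5 tick 3 v(2, 3): E5 above D5
  -> R1 @ bar 6 tick 0 v(0, 2): E4/E5 P8 -> F3/F4 P8 similar
  -> R2 @ bar 6 tick 0 v(1, 3): B4/D5 m3 -> D4/A4 P5 similar
  -> R7 @ bar 6 tick 0 v(0,): E4->F3 leap 11st
  -> R7 @ bar 6 tick 0 v(2,): E5->F4 leap 11st
  -> R8 @ bar 6 tick 0 v(0, 2): penult P8 not 3rd/6th
  -> R1 @ bar 7 tick 0 v(1, 3): D4/A4 P5 -> E4/B4 P5 similar
  -> R6 @ bar 7 tick 3 v(0, 2): closes on m3

(0, 0, R5, (0, 2))
(1, 0, R4, (0, 2))
(1, 0, R4, (0, 3))
(2, 0, R4, (0, 2))
(3, 0, R4, (0, 1))
(3, 0, R4, (0, 2))
(4, 0, R4, (0, 3))
(5, 0, R2, (0, 1))
(5, 0, R2, (0, 2))
(5, 0, R3, (2, 3))
(5, 0, R4, (0, 3))
(5, 0, R7, (1,))
(5, 1, R3, (2, 3))
(5, 2, R3, (2, 3))
(5, 3, R3, (2, 3))
(6, 0, R1, (0, 2))
(6, 0, R2, (1, 3))
(6, 0, R7, (0,))
(6, 0, R7, (2,))
(6, 0, R8, (0, 2))
(7, 0, R1, (1, 3))
(7, 3, R6, (0, 2))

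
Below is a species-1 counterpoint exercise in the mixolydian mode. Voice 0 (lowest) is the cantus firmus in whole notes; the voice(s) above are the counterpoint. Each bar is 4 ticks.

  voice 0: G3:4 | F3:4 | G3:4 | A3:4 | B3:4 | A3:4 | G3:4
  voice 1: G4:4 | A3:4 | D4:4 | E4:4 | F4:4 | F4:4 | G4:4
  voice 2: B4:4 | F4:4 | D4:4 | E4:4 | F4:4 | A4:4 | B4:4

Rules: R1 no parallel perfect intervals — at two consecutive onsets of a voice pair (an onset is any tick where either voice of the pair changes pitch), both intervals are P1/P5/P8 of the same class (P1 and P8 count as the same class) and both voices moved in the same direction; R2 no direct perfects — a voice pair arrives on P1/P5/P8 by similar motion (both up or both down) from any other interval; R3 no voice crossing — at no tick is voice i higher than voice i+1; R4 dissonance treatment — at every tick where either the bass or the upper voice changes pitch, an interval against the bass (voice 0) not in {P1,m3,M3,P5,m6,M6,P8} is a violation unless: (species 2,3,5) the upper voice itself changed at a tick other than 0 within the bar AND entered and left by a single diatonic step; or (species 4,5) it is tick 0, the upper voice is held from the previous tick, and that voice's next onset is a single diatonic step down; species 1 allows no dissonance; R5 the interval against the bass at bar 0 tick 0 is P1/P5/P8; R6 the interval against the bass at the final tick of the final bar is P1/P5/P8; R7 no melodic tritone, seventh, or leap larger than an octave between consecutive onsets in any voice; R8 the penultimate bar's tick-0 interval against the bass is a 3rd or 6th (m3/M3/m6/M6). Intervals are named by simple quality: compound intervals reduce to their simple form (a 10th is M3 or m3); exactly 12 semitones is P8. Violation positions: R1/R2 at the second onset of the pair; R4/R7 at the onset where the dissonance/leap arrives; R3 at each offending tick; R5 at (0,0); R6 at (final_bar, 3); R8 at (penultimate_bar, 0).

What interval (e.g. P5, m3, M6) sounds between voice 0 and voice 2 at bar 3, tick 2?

P5

voice 0=A3 voice 2=E4 -> P5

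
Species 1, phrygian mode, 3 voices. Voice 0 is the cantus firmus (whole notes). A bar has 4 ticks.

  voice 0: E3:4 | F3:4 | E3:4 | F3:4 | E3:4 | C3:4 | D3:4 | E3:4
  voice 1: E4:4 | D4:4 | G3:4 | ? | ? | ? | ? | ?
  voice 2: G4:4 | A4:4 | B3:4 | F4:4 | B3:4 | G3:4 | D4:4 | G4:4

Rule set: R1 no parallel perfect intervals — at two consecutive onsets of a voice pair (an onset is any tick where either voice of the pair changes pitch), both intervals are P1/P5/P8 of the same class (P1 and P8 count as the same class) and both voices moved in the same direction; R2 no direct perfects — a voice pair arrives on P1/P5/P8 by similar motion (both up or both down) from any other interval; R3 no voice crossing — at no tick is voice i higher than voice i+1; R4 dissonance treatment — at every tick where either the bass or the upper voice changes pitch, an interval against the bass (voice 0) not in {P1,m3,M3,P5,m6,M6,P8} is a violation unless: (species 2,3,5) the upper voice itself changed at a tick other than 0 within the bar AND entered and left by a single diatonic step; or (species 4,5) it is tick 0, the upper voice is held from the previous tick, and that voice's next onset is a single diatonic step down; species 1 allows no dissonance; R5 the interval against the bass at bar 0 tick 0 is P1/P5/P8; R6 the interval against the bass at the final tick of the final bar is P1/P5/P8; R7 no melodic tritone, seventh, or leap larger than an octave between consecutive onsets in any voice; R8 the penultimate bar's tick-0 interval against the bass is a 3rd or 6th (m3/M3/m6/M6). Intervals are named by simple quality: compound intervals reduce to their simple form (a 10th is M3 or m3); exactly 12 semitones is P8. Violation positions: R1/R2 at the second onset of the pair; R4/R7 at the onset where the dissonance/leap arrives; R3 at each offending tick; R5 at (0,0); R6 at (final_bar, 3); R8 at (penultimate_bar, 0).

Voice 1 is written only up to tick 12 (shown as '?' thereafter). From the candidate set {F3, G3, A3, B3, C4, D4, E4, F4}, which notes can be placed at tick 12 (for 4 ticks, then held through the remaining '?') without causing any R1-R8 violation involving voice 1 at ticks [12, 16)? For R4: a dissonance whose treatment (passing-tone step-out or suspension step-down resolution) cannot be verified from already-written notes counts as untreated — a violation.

{A3, D4, F3}

F3: legal
G3: violates R4
A3: legal
B3: violates R4
C4: violates R2
D4: legal
E4: violates R4
F4: violates R2,R7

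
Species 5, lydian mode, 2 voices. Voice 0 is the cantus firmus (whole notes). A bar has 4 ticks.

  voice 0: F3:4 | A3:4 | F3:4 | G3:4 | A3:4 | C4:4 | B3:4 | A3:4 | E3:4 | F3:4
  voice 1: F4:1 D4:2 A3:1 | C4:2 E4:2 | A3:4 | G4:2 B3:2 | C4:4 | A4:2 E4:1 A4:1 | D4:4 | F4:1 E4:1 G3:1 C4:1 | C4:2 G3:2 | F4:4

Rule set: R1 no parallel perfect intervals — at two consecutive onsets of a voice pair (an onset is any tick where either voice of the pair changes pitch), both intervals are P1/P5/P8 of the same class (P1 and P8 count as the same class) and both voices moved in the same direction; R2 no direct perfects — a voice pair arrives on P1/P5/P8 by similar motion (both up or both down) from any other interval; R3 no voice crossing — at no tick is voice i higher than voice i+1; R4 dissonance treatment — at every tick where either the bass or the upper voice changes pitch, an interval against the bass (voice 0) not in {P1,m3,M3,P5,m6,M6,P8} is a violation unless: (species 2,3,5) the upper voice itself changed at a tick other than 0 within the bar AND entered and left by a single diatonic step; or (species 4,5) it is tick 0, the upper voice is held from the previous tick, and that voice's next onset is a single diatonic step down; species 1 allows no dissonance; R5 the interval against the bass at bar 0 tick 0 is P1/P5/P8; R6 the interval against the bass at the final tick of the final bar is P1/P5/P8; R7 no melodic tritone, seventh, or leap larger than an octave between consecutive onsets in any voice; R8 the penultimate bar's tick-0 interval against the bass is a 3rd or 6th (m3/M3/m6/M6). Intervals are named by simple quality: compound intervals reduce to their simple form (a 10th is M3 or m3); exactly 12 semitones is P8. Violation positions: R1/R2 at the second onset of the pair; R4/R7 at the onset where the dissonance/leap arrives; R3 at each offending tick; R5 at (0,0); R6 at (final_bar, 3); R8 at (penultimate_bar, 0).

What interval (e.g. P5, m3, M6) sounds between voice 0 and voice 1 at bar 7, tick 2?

voice 0=A3 voice 1=G3 -> M2

M2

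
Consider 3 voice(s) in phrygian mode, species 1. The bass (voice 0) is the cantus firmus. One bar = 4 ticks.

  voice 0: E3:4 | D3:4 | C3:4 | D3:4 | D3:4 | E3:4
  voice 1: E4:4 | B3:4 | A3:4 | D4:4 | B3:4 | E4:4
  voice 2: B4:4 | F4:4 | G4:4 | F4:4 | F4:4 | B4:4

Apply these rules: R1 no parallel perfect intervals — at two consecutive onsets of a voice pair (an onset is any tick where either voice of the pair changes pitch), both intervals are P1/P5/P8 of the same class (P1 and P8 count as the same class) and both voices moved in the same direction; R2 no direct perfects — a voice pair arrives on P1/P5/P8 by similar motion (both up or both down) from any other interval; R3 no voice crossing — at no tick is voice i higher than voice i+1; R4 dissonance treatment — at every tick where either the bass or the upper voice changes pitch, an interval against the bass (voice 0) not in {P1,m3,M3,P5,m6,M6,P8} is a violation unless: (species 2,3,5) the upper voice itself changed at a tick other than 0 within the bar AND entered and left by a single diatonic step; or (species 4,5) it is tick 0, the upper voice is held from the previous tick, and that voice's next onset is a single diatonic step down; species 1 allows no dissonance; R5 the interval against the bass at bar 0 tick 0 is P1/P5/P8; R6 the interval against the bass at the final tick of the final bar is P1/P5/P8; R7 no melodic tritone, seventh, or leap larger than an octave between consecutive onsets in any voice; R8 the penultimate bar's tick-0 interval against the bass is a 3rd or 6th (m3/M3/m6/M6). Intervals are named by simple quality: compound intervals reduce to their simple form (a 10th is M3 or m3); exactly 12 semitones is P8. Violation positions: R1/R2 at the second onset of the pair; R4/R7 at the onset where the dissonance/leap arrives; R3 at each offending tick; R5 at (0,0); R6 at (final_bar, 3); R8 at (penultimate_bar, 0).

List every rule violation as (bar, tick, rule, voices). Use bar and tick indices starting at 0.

(1, 0, R7, (2,))
(3, 0, R2, (0, 1))
(5, 0, R2, (0, 1))
(5, 0, R2, (0, 2))
(5, 0, R2, (1, 2))
(5, 0, R7, (2,))

bar 0: v0=E3 v1=E4 v2=B4 downbeat P5
bar 1: v0=D3 v1=B3 v2=F4 downbeat m3
bar 2: v0=C3 v1=A3 v2=G4 downbeat P5
bar 3: v0=D3 v1=D4 v2=F4 downbeat m3
bar 4: v0=D3 v1=B3 v2=F4 downbeat m3
bar 5: v0=E3 v1=E4 v2=B4 downbeat P5
  -> R7 @ bar 1 tick 0 v(2,): B4->F4 leap 6st
  -> R2 @ bar 3 tick 0 v(0, 1): C3/A3 M6 -> D3/D4 P8 similar
  -> R2 @ bar 5 tick 0 v(0, 1): D3/B3 M6 -> E3/E4 P8 similar
  -> R2 @ bar 5 tick 0 v(0, 2): D3/F4 m3 -> E3/B4 P5 similar
  -> R2 @ bar 5 tick 0 v(1, 2): B3/F4 TT -> E4/B4 P5 similar
  -> R7 @ bar 5 tick 0 v(2,): F4->B4 leap 6st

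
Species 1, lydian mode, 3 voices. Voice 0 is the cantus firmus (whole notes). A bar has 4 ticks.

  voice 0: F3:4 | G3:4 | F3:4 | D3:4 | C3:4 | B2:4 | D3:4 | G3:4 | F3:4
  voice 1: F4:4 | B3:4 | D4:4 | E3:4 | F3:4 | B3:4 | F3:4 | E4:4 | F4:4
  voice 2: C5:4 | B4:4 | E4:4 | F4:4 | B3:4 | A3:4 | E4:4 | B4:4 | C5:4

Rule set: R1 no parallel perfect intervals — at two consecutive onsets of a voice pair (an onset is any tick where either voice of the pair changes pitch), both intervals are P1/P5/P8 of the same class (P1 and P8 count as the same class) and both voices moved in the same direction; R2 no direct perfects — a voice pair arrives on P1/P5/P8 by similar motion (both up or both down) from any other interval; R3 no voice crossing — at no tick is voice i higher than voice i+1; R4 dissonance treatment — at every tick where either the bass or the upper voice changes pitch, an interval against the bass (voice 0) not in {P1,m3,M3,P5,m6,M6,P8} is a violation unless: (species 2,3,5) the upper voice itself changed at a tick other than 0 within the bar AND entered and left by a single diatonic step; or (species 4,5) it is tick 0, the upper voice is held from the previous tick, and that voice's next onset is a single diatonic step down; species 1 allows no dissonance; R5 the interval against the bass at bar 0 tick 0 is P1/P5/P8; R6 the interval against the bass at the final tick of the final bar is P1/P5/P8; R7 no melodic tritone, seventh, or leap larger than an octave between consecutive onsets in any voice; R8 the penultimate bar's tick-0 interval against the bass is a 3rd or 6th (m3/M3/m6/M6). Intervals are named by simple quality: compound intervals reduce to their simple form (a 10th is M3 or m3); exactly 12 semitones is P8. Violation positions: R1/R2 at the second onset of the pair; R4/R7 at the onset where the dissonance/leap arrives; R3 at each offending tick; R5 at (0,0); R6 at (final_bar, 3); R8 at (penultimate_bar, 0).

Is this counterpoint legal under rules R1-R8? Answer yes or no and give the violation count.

No (19 violations)

bar 0: v0=F3 v1=F4 v2=C5 (P5)
bar 1: v0=G3 v1=B3 v2=B4 (M3)
bar 2: v0=F3 v1=D4 v2=E4 (M7)
bar 3: v0=D3 v1=E3 v2=F4 (m3)
bar 4: v0=C3 v1=F3 v2=B3 (M7)
bar 5: v0=B2 v1=B3 v2=A3 (m7)
bar 6: v0=D3 v1=F3 v2=E4 (M2)
bar 7: v0=G3 v1=E4 v2=B4 (M3)
bar 8: v0=F3 v1=F4 v2=C5 (P5)
  R2 @ bar1.0: F4/C5 P5 -> B3/B4 P8 similar
  R7 @ bar1.0: F4->B3 leap 6st
  R4 @ bar2.0: F3/E4 M7 untreated
  R4 @ bar3.0: D3/E3 M2 untreated
  R7 @ bar3.0: D4->E3 leap 10st
  R4 @ bar4.0: C3/F3 P4 untreated
  R4 @ bar4.0: C3/B3 M7 untreated
  R7 @ bar4.0: F4->B3 leap 6st
  R3 @ bar5.0: B3 above A3
  R4 @ bar5.0: B2/A3 m7 untreated
  R7 @ bar5.0: F3->B3 leap 6st
  R3 @ bar5.1: B3 above A3
  R3 @ bar5.2: B3 above A3
  R3 @ bar5.3: B3 above A3
  R4 @ bar6.0: D3/E4 M2 untreated
  R7 @ bar6.0: B3->F3 leap 6st
  R2 @ bar7.0: F3/E4 M7 -> E4/B4 P5 similar
  R7 @ bar7.0: F3->E4 leap 11st
  R1 @ bar8.0: E4/B4 P5 -> F4/C5 P5 similar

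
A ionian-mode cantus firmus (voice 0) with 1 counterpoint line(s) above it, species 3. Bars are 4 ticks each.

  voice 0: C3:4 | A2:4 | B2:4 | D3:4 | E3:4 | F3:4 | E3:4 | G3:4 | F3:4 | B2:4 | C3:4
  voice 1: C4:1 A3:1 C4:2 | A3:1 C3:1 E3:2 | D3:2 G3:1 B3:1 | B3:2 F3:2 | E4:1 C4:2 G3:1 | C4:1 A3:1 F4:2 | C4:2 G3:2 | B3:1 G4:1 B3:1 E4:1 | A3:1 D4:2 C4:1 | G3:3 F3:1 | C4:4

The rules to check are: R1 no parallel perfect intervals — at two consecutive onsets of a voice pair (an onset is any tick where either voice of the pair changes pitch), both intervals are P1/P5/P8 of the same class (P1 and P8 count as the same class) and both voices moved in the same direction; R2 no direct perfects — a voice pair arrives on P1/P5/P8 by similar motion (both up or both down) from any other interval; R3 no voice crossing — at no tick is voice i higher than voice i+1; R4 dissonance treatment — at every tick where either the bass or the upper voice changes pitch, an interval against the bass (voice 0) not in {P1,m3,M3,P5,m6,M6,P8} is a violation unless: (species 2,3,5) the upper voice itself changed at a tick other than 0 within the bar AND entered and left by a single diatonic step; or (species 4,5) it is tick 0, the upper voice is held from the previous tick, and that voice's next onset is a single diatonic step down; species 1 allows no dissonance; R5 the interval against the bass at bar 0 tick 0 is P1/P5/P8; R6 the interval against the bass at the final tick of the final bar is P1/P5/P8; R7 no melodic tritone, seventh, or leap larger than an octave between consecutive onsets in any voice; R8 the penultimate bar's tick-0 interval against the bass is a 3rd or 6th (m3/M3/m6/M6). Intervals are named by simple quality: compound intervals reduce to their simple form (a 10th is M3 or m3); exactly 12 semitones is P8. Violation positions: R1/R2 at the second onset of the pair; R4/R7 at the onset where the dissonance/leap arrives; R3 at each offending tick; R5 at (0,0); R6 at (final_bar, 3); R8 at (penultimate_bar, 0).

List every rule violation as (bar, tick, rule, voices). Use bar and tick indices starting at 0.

(1, 0, R1, (0, 1))
(3, 2, R7, (1,))
(4, 0, R2, (0, 1))
(4, 0, R7, (1,))
(5, 0, R2, (0, 1))
(9, 0, R7, (0,))
(9, 3, R4, (0, 1))
(10, 0, R2, (0, 1))

bar 0: v0=C3 v1=C4 downbeat P8
bar 1: v0=A2 v1=A3 downbeat P8
bar 2: v0=B2 v1=D3 downbeat m3
bar 3: v0=D3 v1=B3 downbeat M6
bar 4: v0=E3 v1=E4 downbeat P8
bar 5: v0=F3 v1=C4 downbeat P5
bar 6: v0=E3 v1=C4 downbeat m6
bar 7: v0=G3 v1=B3 downbeat M3
bar 8: v0=F3 v1=A3 downbeat M3
bar 9: v0=B2 v1=G3 downbeat m6
bar 10: v0=C3 v1=C4 downbeat P8
  -> R1 @ bar 1 tick 0 v(0, 1): C3/C4 P8 -> A2/A3 P8 similar
  -> R7 @ bar 3 tick 2 v(1,): B3->F3 leap 6st
  -> R2 @ bar 4 tick 0 v(0, 1): D3/F3 m3 -> E3/E4 P8 similar
  -> R7 @ bar 4 tick 0 v(1,): F3->E4 leap 11st
  -> R2 @ bar 5 tick 0 v(0, 1): E3/G3 m3 -> F3/C4 P5 similar
  -> R7 @ bar 9 tick 0 v(0,): F3->B2 leap 6st
  -> R4 @ bar 9 tick 3 v(0, 1): B2/F3 TT untreated
  -> R2 @ bar 10 tick 0 v(0, 1): B2/F3 TT -> C3/C4 P8 similar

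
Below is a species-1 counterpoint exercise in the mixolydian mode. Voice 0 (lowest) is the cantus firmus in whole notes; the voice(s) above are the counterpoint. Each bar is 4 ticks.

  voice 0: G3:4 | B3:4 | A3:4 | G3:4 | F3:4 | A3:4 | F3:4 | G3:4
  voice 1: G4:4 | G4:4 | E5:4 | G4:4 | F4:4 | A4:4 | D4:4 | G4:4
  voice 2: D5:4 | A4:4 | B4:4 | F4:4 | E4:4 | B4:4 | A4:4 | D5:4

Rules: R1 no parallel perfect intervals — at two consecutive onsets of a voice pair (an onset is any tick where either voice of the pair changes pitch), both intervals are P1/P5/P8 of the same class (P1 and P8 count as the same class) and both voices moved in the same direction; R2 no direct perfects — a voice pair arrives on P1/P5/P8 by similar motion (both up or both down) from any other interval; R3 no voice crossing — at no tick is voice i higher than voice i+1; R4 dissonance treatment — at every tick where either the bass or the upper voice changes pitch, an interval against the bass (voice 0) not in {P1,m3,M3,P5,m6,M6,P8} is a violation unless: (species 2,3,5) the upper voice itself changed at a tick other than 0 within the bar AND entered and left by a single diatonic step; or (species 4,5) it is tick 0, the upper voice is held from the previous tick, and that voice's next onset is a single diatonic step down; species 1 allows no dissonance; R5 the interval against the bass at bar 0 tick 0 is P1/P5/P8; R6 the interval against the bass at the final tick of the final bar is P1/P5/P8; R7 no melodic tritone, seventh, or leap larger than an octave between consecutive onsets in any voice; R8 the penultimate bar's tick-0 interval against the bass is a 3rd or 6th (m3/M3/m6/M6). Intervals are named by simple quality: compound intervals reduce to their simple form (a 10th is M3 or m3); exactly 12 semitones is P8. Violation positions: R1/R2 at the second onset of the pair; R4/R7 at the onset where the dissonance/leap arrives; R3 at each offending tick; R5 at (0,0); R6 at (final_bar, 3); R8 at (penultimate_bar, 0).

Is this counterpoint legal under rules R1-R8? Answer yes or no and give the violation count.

bar 0: v0=G3 v1=G4 v2=D5 (P5)
bar 1: v0=B3 v1=G4 v2=A4 (m7)
bar 2: v0=A3 v1=E5 v2=B4 (M2)
bar 3: v0=G3 v1=G4 v2=F4 (m7)
bar 4: v0=F3 v1=F4 v2=E4 (M7)
bar 5: v0=A3 v1=A4 v2=B4 (M2)
bar 6: v0=F3 v1=D4 v2=A4 (M3)
bar 7: v0=G3 v1=G4 v2=D5 (P5)
  R4 @ bar1.0: B3/A4 m7 untreated
  R3 @ bar2.0: E5 above B4
  R4 @ bar2.0: A3/B4 M2 untreated
  R3 @ bar2.1: E5 above B4
  R3 @ bar2.2: E5 above B4
  R3 @ bar2.3: E5 above B4
  R2 @ bar3.0: A3/E5 P5 -> G3/G4 P8 similar
  R3 @ bar3.0: G4 above F4
  R4 @ bar3.0: G3/F4 m7 untreated
  R7 @ bar3.0: B4->F4 leap 6st
  R3 @ bar3.1: G4 above F4
  R3 @ bar3.2: G4 above F4
  R3 @ bar3.3: G4 above F4
  R1 @ bar4.0: G3/G4 P8 -> F3/F4 P8 similar
  R3 @ bar4.0: F4 above E4
  R4 @ bar4.0: F3/E4 M7 untreated
  R3 @ bar4.1: F4 above E4
  R3 @ bar4.2: F4 above E4
  R3 @ bar4.3: F4 above E4
  R1 @ bar5.0: F3/F4 P8 -> A3/A4 P8 similar
  R4 @ bar5.0: A3/B4 M2 untreated
  R2 @ bar6.0: A4/B4 M2 -> D4/A4 P5 similar
  R1 @ bar7.0: D4/A4 P5 -> G4/D5 P5 similar
  R2 @ bar7.0: F3/D4 M6 -> G3/G4 P8 similar
  R2 @ bar7.0: F3/A4 M3 -> G3/D5 P5 similar

No (25 violations)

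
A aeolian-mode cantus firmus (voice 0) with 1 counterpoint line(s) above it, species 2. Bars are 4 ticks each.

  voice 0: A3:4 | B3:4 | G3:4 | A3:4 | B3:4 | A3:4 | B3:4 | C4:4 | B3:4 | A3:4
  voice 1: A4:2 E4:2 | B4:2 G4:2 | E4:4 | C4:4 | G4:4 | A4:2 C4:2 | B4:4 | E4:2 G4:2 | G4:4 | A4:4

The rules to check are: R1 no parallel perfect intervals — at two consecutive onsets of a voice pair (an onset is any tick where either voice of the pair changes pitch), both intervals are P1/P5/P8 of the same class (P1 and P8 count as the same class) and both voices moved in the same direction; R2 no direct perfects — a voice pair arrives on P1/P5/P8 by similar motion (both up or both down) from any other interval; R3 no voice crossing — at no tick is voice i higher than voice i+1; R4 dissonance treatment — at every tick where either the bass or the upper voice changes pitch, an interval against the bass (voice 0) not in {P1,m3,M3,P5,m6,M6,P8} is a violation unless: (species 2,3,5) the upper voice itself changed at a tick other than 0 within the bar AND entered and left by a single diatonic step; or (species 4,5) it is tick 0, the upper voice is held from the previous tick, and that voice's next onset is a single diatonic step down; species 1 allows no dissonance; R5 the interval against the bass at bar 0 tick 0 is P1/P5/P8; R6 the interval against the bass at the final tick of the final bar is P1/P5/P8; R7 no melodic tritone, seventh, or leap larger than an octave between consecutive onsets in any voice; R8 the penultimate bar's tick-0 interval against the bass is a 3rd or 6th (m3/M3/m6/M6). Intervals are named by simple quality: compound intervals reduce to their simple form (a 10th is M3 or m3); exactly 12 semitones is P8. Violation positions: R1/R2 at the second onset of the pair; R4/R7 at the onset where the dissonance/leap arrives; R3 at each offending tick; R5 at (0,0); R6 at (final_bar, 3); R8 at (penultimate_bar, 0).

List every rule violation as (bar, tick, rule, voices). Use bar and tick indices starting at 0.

bar 0: v0=A3 v1=A4 downbeat P8
bar 1: v0=B3 v1=B4 downbeat P8
bar 2: v0=G3 v1=E4 downbeat M6
bar 3: v0=A3 v1=C4 downbeat m3
bar 4: v0=B3 v1=G4 downbeat m6
bar 5: v0=A3 v1=A4 downbeat P8
bar 6: v0=B3 v1=B4 downbeat P8
bar 7: v0=C4 v1=E4 downbeat M3
bar 8: v0=B3 v1=G4 downbeat m6
bar 9: v0=A3 v1=A4 downbeat P8
  -> R2 @ bar 1 tick 0 v(0, 1): A3/E4 P5 -> B3/B4 P8 similar
  -> R2 @ bar 6 tick 0 v(0, 1): A3/C4 m3 -> B3/B4 P8 similar
  -> R7 @ bar 6 tick 0 v(1,): C4->B4 leap 11st

(1, 0, R2, (0, 1))
(6, 0, R2, (0, 1))
(6, 0, R7, (1,))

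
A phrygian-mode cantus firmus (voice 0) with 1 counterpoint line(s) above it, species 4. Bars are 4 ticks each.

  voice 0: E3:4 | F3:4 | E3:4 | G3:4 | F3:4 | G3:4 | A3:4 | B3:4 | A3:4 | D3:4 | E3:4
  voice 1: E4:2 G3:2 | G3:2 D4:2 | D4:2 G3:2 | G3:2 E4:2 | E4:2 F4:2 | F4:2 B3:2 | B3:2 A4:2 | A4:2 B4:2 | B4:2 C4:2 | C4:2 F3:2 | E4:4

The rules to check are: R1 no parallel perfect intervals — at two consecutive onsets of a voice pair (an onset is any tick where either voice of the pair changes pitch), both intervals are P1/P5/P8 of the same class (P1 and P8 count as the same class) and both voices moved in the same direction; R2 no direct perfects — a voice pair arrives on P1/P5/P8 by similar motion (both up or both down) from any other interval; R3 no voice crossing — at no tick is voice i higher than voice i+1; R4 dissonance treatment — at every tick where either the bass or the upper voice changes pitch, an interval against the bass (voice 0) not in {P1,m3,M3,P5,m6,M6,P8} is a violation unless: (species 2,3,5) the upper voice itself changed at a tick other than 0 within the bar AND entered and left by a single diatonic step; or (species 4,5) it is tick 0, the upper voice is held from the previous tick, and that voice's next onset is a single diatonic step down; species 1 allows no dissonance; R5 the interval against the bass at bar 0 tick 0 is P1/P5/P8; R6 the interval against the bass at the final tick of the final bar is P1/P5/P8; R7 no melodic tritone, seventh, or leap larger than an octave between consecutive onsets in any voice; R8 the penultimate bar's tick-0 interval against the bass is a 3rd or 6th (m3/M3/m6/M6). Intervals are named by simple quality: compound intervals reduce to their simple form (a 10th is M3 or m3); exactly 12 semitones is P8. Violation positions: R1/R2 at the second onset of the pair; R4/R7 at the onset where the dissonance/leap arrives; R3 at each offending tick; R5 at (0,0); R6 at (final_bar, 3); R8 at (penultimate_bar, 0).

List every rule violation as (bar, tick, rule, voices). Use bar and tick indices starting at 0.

bar 0: v0=E3 v1=E4 downbeat P8
bar 1: v0=F3 v1=G3 downbeat M2
bar 2: v0=E3 v1=D4 downbeat m7
bar 3: v0=G3 v1=G3 downbeat P1
bar 4: v0=F3 v1=E4 downbeat M7
bar 5: v0=G3 v1=F4 downbeat m7
bar 6: v0=A3 v1=B3 downbeat M2
bar 7: v0=B3 v1=A4 downbeat m7
bar 8: v0=A3 v1=B4 downbeat M2
bar 9: v0=D3 v1=C4 downbeat m7
bar 10: v0=E3 v1=E4 downbeat P8
  -> R4 @ bar 1 tick 0 v(0, 1): F3/G3 M2 untreated
  -> R4 @ bar 2 tick 0 v(0, 1): E3/D4 m7 untreated
  -> R4 @ bar 4 tick 0 v(0, 1): F3/E4 M7 untreated
  -> R4 @ bar 5 tick 0 v(0, 1): G3/F4 m7 untreated
  -> R7 @ bar 5 tick 2 v(1,): F4->B3 leap 6st
  -> R4 @ bar 6 tick 0 v(0, 1): A3/B3 M2 untreated
  -> R7 @ bar 6 tick 2 v(1,): B3->A4 leap 10st
  -> R4 @ bar 7 tick 0 v(0, 1): B3/A4 m7 untreated
  -> R4 @ bar 8 tick 0 v(0, 1): A3/B4 M2 untreated
  -> R7 @ bar 8 tick 2 v(1,): B4->C4 leap 11st
  -> R4 @ bar 9 tick 0 v(0, 1): D3/C4 m7 untreated
  -> R8 @ bar 9 tick 0 v(0, 1): penult m7 not 3rd/6th
  -> R2 @ bar 10 tick 0 v(0, 1): D3/F3 m3 -> E3/E4 P8 similar
  -> R7 @ bar 10 tick 0 v(1,): F3->E4 leap 11st

(1, 0, R4, (0, 1))
(2, 0, R4, (0, 1))
(4, 0, R4, (0, 1))
(5, 0, R4, (0, 1))
(5, 2, R7, (1,))
(6, 0, R4, (0, 1))
(6, 2, R7, (1,))
(7, 0, R4, (0, 1))
(8, 0, R4, (0, 1))
(8, 2, R7, (1,))
(9, 0, R4, (0, 1))
(9, 0, R8, (0, 1))
(10, 0, R2, (0, 1))
(10, 0, R7, (1,))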